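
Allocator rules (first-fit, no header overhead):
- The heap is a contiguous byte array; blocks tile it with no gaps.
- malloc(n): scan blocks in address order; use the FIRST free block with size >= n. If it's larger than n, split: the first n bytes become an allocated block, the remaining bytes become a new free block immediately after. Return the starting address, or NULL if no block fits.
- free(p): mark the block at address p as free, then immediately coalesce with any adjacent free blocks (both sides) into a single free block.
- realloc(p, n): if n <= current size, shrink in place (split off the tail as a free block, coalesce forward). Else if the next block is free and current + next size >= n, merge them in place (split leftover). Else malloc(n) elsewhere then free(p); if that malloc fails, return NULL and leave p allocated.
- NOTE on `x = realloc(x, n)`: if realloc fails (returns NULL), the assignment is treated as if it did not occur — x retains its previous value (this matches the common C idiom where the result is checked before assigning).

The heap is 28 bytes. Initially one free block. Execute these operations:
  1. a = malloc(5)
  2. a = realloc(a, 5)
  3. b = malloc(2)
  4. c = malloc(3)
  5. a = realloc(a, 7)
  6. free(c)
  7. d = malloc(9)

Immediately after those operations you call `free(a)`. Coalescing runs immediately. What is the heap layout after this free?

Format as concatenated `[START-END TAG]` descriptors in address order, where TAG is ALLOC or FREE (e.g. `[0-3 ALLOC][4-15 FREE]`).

Answer: [0-4 FREE][5-6 ALLOC][7-16 FREE][17-25 ALLOC][26-27 FREE]

Derivation:
Op 1: a = malloc(5) -> a = 0; heap: [0-4 ALLOC][5-27 FREE]
Op 2: a = realloc(a, 5) -> a = 0; heap: [0-4 ALLOC][5-27 FREE]
Op 3: b = malloc(2) -> b = 5; heap: [0-4 ALLOC][5-6 ALLOC][7-27 FREE]
Op 4: c = malloc(3) -> c = 7; heap: [0-4 ALLOC][5-6 ALLOC][7-9 ALLOC][10-27 FREE]
Op 5: a = realloc(a, 7) -> a = 10; heap: [0-4 FREE][5-6 ALLOC][7-9 ALLOC][10-16 ALLOC][17-27 FREE]
Op 6: free(c) -> (freed c); heap: [0-4 FREE][5-6 ALLOC][7-9 FREE][10-16 ALLOC][17-27 FREE]
Op 7: d = malloc(9) -> d = 17; heap: [0-4 FREE][5-6 ALLOC][7-9 FREE][10-16 ALLOC][17-25 ALLOC][26-27 FREE]
free(a): a = 10 -> block [10-16 ALLOC]; mark free, coalesce with adjacent free neighbors -> [0-4 FREE][5-6 ALLOC][7-16 FREE][17-25 ALLOC][26-27 FREE]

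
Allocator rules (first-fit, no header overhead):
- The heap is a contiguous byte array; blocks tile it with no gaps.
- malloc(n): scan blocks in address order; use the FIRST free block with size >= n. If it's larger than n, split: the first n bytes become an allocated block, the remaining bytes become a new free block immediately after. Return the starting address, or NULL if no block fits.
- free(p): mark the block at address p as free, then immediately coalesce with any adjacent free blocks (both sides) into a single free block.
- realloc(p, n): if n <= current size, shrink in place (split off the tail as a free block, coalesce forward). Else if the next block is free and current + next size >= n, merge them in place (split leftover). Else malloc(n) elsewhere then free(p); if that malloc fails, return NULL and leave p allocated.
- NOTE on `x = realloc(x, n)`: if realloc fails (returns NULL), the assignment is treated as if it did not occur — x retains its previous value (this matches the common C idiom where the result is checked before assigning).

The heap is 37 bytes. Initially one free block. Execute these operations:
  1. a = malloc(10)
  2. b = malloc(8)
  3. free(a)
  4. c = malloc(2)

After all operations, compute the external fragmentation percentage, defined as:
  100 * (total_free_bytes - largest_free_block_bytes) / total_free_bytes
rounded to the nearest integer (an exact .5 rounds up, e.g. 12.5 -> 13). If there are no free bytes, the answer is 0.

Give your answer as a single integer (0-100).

Answer: 30

Derivation:
Op 1: a = malloc(10) -> a = 0; heap: [0-9 ALLOC][10-36 FREE]
Op 2: b = malloc(8) -> b = 10; heap: [0-9 ALLOC][10-17 ALLOC][18-36 FREE]
Op 3: free(a) -> (freed a); heap: [0-9 FREE][10-17 ALLOC][18-36 FREE]
Op 4: c = malloc(2) -> c = 0; heap: [0-1 ALLOC][2-9 FREE][10-17 ALLOC][18-36 FREE]
Free blocks: [8 19] total_free=27 largest=19 -> 100*(27-19)/27 = 800/27 ≈ 29.630 -> rounds to 30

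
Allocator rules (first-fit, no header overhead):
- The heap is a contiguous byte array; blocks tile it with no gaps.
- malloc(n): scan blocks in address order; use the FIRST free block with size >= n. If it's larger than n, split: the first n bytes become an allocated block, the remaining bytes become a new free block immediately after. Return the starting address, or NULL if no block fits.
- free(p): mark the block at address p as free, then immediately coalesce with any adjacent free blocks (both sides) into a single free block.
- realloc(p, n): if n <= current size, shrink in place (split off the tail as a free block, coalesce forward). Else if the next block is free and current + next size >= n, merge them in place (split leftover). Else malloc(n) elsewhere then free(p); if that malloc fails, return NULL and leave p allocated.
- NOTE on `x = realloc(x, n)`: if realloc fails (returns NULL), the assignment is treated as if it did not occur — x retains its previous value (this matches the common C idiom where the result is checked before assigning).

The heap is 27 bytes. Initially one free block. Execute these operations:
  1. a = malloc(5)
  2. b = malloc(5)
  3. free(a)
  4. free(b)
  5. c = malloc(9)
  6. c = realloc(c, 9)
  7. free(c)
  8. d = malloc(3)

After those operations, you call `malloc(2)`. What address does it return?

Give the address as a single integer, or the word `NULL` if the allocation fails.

Op 1: a = malloc(5) -> a = 0; heap: [0-4 ALLOC][5-26 FREE]
Op 2: b = malloc(5) -> b = 5; heap: [0-4 ALLOC][5-9 ALLOC][10-26 FREE]
Op 3: free(a) -> (freed a); heap: [0-4 FREE][5-9 ALLOC][10-26 FREE]
Op 4: free(b) -> (freed b); heap: [0-26 FREE]
Op 5: c = malloc(9) -> c = 0; heap: [0-8 ALLOC][9-26 FREE]
Op 6: c = realloc(c, 9) -> c = 0; heap: [0-8 ALLOC][9-26 FREE]
Op 7: free(c) -> (freed c); heap: [0-26 FREE]
Op 8: d = malloc(3) -> d = 0; heap: [0-2 ALLOC][3-26 FREE]
malloc(2): first-fit scan over [0-2 ALLOC][3-26 FREE] -> 3

Answer: 3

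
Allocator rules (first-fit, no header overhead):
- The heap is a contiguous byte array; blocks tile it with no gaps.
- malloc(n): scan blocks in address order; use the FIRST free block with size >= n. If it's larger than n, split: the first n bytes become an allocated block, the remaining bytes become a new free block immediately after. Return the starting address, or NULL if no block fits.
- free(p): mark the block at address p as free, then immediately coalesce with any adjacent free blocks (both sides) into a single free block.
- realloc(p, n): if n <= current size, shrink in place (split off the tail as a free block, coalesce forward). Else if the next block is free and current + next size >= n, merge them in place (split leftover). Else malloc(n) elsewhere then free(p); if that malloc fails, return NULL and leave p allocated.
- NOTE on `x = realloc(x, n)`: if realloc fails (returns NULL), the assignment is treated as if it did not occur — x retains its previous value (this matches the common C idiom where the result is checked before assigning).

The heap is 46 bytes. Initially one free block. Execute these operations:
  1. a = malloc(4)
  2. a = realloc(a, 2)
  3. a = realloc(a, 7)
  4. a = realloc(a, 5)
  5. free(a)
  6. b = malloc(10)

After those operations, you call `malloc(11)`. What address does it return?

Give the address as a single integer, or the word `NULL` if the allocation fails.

Answer: 10

Derivation:
Op 1: a = malloc(4) -> a = 0; heap: [0-3 ALLOC][4-45 FREE]
Op 2: a = realloc(a, 2) -> a = 0; heap: [0-1 ALLOC][2-45 FREE]
Op 3: a = realloc(a, 7) -> a = 0; heap: [0-6 ALLOC][7-45 FREE]
Op 4: a = realloc(a, 5) -> a = 0; heap: [0-4 ALLOC][5-45 FREE]
Op 5: free(a) -> (freed a); heap: [0-45 FREE]
Op 6: b = malloc(10) -> b = 0; heap: [0-9 ALLOC][10-45 FREE]
malloc(11): first-fit scan over [0-9 ALLOC][10-45 FREE] -> 10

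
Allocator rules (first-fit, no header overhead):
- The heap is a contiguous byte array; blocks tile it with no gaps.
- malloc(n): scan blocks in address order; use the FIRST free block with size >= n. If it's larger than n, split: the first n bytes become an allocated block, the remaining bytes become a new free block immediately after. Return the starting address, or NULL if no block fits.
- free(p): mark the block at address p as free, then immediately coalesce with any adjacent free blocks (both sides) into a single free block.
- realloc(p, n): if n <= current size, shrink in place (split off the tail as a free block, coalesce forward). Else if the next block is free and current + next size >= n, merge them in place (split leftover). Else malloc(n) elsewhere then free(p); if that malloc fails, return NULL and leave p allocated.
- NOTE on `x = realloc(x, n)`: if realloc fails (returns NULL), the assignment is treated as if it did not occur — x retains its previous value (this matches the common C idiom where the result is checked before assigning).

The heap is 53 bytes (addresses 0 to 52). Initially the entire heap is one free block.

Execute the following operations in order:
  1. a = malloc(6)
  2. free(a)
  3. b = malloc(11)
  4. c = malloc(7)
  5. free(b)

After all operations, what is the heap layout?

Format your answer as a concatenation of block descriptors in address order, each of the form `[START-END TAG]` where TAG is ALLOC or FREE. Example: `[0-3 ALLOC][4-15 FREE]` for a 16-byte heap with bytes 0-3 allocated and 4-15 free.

Answer: [0-10 FREE][11-17 ALLOC][18-52 FREE]

Derivation:
Op 1: a = malloc(6) -> a = 0; heap: [0-5 ALLOC][6-52 FREE]
Op 2: free(a) -> (freed a); heap: [0-52 FREE]
Op 3: b = malloc(11) -> b = 0; heap: [0-10 ALLOC][11-52 FREE]
Op 4: c = malloc(7) -> c = 11; heap: [0-10 ALLOC][11-17 ALLOC][18-52 FREE]
Op 5: free(b) -> (freed b); heap: [0-10 FREE][11-17 ALLOC][18-52 FREE]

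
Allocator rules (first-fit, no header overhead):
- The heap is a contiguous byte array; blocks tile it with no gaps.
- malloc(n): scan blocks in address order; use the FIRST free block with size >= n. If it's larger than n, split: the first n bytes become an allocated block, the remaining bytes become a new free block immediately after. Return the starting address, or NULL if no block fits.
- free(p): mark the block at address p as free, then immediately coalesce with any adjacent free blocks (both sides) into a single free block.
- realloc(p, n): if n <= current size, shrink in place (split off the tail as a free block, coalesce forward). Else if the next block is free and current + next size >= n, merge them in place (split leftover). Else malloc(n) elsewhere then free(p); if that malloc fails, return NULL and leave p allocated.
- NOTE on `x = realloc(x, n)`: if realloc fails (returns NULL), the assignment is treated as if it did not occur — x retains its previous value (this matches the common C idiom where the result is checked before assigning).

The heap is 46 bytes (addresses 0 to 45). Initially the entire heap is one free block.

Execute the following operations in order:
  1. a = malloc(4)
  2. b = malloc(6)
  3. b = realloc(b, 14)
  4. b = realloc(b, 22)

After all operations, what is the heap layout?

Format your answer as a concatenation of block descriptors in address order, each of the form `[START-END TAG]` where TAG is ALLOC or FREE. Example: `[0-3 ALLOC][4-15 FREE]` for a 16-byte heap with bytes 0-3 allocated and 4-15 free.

Op 1: a = malloc(4) -> a = 0; heap: [0-3 ALLOC][4-45 FREE]
Op 2: b = malloc(6) -> b = 4; heap: [0-3 ALLOC][4-9 ALLOC][10-45 FREE]
Op 3: b = realloc(b, 14) -> b = 4; heap: [0-3 ALLOC][4-17 ALLOC][18-45 FREE]
Op 4: b = realloc(b, 22) -> b = 4; heap: [0-3 ALLOC][4-25 ALLOC][26-45 FREE]

Answer: [0-3 ALLOC][4-25 ALLOC][26-45 FREE]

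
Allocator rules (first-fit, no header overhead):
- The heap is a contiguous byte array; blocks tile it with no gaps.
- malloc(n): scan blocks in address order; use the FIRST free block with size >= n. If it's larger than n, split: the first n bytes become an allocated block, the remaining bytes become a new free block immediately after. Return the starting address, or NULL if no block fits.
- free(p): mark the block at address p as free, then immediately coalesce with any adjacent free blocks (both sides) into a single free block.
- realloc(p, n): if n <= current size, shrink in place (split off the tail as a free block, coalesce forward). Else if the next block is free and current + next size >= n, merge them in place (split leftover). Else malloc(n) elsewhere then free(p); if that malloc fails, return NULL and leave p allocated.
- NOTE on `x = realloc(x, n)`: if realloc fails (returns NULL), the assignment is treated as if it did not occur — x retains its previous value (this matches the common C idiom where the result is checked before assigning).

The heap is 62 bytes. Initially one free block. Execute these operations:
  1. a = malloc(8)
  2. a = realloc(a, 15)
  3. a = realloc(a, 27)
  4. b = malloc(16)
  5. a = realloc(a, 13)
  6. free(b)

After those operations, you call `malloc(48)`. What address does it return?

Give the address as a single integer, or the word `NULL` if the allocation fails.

Op 1: a = malloc(8) -> a = 0; heap: [0-7 ALLOC][8-61 FREE]
Op 2: a = realloc(a, 15) -> a = 0; heap: [0-14 ALLOC][15-61 FREE]
Op 3: a = realloc(a, 27) -> a = 0; heap: [0-26 ALLOC][27-61 FREE]
Op 4: b = malloc(16) -> b = 27; heap: [0-26 ALLOC][27-42 ALLOC][43-61 FREE]
Op 5: a = realloc(a, 13) -> a = 0; heap: [0-12 ALLOC][13-26 FREE][27-42 ALLOC][43-61 FREE]
Op 6: free(b) -> (freed b); heap: [0-12 ALLOC][13-61 FREE]
malloc(48): first-fit scan over [0-12 ALLOC][13-61 FREE] -> 13

Answer: 13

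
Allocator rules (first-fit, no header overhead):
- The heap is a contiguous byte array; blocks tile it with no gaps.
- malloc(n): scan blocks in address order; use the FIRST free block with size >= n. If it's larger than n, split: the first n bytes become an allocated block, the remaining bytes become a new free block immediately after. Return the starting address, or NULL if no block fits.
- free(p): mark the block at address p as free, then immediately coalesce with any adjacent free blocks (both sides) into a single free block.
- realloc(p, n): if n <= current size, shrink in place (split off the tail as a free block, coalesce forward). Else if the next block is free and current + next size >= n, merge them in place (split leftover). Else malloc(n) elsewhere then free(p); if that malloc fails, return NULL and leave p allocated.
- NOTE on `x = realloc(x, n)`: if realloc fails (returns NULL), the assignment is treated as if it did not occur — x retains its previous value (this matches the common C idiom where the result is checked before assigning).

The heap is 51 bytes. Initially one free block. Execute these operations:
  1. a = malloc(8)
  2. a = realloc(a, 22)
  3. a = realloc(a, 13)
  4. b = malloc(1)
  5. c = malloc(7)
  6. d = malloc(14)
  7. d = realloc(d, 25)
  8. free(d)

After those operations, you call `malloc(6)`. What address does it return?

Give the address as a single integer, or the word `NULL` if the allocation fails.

Answer: 21

Derivation:
Op 1: a = malloc(8) -> a = 0; heap: [0-7 ALLOC][8-50 FREE]
Op 2: a = realloc(a, 22) -> a = 0; heap: [0-21 ALLOC][22-50 FREE]
Op 3: a = realloc(a, 13) -> a = 0; heap: [0-12 ALLOC][13-50 FREE]
Op 4: b = malloc(1) -> b = 13; heap: [0-12 ALLOC][13-13 ALLOC][14-50 FREE]
Op 5: c = malloc(7) -> c = 14; heap: [0-12 ALLOC][13-13 ALLOC][14-20 ALLOC][21-50 FREE]
Op 6: d = malloc(14) -> d = 21; heap: [0-12 ALLOC][13-13 ALLOC][14-20 ALLOC][21-34 ALLOC][35-50 FREE]
Op 7: d = realloc(d, 25) -> d = 21; heap: [0-12 ALLOC][13-13 ALLOC][14-20 ALLOC][21-45 ALLOC][46-50 FREE]
Op 8: free(d) -> (freed d); heap: [0-12 ALLOC][13-13 ALLOC][14-20 ALLOC][21-50 FREE]
malloc(6): first-fit scan over [0-12 ALLOC][13-13 ALLOC][14-20 ALLOC][21-50 FREE] -> 21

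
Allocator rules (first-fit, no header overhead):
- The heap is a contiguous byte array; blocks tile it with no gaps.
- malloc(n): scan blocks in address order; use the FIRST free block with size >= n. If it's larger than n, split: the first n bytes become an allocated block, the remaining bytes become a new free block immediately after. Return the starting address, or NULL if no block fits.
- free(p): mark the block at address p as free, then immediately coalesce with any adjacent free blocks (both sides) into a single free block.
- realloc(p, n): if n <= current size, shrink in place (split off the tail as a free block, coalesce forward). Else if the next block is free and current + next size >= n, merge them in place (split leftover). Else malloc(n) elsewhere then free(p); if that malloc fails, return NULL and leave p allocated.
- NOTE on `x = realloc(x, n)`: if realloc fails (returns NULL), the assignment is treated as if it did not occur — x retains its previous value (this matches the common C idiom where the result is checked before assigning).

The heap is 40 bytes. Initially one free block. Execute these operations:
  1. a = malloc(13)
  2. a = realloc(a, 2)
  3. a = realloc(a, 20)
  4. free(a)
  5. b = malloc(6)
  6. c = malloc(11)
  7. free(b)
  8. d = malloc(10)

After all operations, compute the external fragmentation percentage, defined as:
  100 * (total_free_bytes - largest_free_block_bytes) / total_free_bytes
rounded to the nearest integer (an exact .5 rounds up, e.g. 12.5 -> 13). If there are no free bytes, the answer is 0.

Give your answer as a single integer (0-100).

Answer: 32

Derivation:
Op 1: a = malloc(13) -> a = 0; heap: [0-12 ALLOC][13-39 FREE]
Op 2: a = realloc(a, 2) -> a = 0; heap: [0-1 ALLOC][2-39 FREE]
Op 3: a = realloc(a, 20) -> a = 0; heap: [0-19 ALLOC][20-39 FREE]
Op 4: free(a) -> (freed a); heap: [0-39 FREE]
Op 5: b = malloc(6) -> b = 0; heap: [0-5 ALLOC][6-39 FREE]
Op 6: c = malloc(11) -> c = 6; heap: [0-5 ALLOC][6-16 ALLOC][17-39 FREE]
Op 7: free(b) -> (freed b); heap: [0-5 FREE][6-16 ALLOC][17-39 FREE]
Op 8: d = malloc(10) -> d = 17; heap: [0-5 FREE][6-16 ALLOC][17-26 ALLOC][27-39 FREE]
Free blocks: [6 13] total_free=19 largest=13 -> 100*(19-13)/19 = 600/19 ≈ 31.579 -> rounds to 32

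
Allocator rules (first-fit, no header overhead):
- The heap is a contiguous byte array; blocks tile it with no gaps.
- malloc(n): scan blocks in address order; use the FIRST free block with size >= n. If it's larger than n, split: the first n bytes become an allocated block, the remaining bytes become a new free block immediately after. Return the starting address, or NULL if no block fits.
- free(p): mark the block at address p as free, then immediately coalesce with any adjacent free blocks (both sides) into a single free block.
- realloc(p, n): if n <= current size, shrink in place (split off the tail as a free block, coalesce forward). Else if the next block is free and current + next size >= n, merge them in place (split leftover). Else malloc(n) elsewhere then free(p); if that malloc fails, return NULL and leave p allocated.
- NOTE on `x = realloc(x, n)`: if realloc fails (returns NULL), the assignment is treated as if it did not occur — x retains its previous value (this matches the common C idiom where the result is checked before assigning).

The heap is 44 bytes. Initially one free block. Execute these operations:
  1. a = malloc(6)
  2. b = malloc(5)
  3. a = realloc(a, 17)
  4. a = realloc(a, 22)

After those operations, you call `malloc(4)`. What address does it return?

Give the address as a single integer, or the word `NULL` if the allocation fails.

Op 1: a = malloc(6) -> a = 0; heap: [0-5 ALLOC][6-43 FREE]
Op 2: b = malloc(5) -> b = 6; heap: [0-5 ALLOC][6-10 ALLOC][11-43 FREE]
Op 3: a = realloc(a, 17) -> a = 11; heap: [0-5 FREE][6-10 ALLOC][11-27 ALLOC][28-43 FREE]
Op 4: a = realloc(a, 22) -> a = 11; heap: [0-5 FREE][6-10 ALLOC][11-32 ALLOC][33-43 FREE]
malloc(4): first-fit scan over [0-5 FREE][6-10 ALLOC][11-32 ALLOC][33-43 FREE] -> 0

Answer: 0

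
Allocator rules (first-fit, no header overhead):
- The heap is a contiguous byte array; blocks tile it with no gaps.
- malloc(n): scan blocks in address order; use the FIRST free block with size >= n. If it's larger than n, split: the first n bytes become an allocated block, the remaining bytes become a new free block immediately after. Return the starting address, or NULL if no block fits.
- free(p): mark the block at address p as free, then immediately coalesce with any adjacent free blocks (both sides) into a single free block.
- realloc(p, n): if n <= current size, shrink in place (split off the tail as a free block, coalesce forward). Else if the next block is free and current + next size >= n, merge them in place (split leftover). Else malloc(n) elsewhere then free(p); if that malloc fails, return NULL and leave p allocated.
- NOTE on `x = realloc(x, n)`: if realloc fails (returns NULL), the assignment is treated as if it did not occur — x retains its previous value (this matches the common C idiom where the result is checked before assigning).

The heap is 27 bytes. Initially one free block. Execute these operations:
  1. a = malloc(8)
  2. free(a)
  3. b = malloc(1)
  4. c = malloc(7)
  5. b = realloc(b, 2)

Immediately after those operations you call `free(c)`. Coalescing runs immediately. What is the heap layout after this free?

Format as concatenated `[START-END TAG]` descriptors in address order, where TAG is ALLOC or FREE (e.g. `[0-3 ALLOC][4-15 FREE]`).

Op 1: a = malloc(8) -> a = 0; heap: [0-7 ALLOC][8-26 FREE]
Op 2: free(a) -> (freed a); heap: [0-26 FREE]
Op 3: b = malloc(1) -> b = 0; heap: [0-0 ALLOC][1-26 FREE]
Op 4: c = malloc(7) -> c = 1; heap: [0-0 ALLOC][1-7 ALLOC][8-26 FREE]
Op 5: b = realloc(b, 2) -> b = 8; heap: [0-0 FREE][1-7 ALLOC][8-9 ALLOC][10-26 FREE]
free(c): c = 1 -> block [1-7 ALLOC]; mark free, coalesce with adjacent free neighbors -> [0-7 FREE][8-9 ALLOC][10-26 FREE]

Answer: [0-7 FREE][8-9 ALLOC][10-26 FREE]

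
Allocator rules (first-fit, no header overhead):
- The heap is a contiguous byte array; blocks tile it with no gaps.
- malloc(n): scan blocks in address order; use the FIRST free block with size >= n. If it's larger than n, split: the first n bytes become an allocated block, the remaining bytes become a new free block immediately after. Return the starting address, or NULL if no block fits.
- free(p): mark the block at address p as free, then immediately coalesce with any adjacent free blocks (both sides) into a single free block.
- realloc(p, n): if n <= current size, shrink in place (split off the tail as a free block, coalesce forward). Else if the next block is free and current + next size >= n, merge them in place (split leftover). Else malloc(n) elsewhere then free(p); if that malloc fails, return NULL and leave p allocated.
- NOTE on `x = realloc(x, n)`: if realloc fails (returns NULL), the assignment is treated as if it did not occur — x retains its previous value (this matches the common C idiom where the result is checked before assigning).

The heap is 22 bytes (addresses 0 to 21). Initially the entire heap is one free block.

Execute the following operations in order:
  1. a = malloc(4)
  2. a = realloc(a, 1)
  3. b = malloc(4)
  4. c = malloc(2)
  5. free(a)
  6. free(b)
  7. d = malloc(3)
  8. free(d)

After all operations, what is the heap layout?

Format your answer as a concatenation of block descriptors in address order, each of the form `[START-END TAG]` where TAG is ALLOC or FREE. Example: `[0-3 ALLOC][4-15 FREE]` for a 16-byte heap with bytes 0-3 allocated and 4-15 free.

Answer: [0-4 FREE][5-6 ALLOC][7-21 FREE]

Derivation:
Op 1: a = malloc(4) -> a = 0; heap: [0-3 ALLOC][4-21 FREE]
Op 2: a = realloc(a, 1) -> a = 0; heap: [0-0 ALLOC][1-21 FREE]
Op 3: b = malloc(4) -> b = 1; heap: [0-0 ALLOC][1-4 ALLOC][5-21 FREE]
Op 4: c = malloc(2) -> c = 5; heap: [0-0 ALLOC][1-4 ALLOC][5-6 ALLOC][7-21 FREE]
Op 5: free(a) -> (freed a); heap: [0-0 FREE][1-4 ALLOC][5-6 ALLOC][7-21 FREE]
Op 6: free(b) -> (freed b); heap: [0-4 FREE][5-6 ALLOC][7-21 FREE]
Op 7: d = malloc(3) -> d = 0; heap: [0-2 ALLOC][3-4 FREE][5-6 ALLOC][7-21 FREE]
Op 8: free(d) -> (freed d); heap: [0-4 FREE][5-6 ALLOC][7-21 FREE]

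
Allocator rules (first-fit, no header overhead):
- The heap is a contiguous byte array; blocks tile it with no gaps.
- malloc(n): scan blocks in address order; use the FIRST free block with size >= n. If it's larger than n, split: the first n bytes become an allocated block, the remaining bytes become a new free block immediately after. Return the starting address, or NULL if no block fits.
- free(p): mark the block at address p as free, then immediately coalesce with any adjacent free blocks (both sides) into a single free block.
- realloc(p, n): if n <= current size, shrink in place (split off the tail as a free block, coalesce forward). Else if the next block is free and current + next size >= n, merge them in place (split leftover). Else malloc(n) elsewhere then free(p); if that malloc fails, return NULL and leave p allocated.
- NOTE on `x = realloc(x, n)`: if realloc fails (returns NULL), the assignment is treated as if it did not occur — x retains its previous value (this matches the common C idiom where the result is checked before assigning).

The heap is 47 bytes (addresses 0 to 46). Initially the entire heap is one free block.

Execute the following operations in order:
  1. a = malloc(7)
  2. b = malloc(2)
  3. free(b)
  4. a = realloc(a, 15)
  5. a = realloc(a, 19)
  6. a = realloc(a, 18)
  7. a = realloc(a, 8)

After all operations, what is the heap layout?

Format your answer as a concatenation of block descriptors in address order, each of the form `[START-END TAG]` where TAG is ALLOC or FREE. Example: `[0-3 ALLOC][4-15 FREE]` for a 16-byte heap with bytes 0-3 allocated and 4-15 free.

Op 1: a = malloc(7) -> a = 0; heap: [0-6 ALLOC][7-46 FREE]
Op 2: b = malloc(2) -> b = 7; heap: [0-6 ALLOC][7-8 ALLOC][9-46 FREE]
Op 3: free(b) -> (freed b); heap: [0-6 ALLOC][7-46 FREE]
Op 4: a = realloc(a, 15) -> a = 0; heap: [0-14 ALLOC][15-46 FREE]
Op 5: a = realloc(a, 19) -> a = 0; heap: [0-18 ALLOC][19-46 FREE]
Op 6: a = realloc(a, 18) -> a = 0; heap: [0-17 ALLOC][18-46 FREE]
Op 7: a = realloc(a, 8) -> a = 0; heap: [0-7 ALLOC][8-46 FREE]

Answer: [0-7 ALLOC][8-46 FREE]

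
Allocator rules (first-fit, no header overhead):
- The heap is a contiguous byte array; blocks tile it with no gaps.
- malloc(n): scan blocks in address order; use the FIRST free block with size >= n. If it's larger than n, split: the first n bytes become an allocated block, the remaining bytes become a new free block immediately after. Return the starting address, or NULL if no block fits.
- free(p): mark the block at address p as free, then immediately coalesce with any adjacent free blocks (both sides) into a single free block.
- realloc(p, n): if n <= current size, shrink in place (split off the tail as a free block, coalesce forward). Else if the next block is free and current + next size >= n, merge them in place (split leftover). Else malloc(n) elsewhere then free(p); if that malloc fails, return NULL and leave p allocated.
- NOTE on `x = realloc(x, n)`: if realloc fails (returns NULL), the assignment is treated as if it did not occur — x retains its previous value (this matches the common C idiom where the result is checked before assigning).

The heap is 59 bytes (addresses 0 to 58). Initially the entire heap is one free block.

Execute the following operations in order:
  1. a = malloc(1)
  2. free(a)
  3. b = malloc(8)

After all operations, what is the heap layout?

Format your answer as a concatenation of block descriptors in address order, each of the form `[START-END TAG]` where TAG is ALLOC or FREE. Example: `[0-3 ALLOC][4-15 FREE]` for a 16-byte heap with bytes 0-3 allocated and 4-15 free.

Answer: [0-7 ALLOC][8-58 FREE]

Derivation:
Op 1: a = malloc(1) -> a = 0; heap: [0-0 ALLOC][1-58 FREE]
Op 2: free(a) -> (freed a); heap: [0-58 FREE]
Op 3: b = malloc(8) -> b = 0; heap: [0-7 ALLOC][8-58 FREE]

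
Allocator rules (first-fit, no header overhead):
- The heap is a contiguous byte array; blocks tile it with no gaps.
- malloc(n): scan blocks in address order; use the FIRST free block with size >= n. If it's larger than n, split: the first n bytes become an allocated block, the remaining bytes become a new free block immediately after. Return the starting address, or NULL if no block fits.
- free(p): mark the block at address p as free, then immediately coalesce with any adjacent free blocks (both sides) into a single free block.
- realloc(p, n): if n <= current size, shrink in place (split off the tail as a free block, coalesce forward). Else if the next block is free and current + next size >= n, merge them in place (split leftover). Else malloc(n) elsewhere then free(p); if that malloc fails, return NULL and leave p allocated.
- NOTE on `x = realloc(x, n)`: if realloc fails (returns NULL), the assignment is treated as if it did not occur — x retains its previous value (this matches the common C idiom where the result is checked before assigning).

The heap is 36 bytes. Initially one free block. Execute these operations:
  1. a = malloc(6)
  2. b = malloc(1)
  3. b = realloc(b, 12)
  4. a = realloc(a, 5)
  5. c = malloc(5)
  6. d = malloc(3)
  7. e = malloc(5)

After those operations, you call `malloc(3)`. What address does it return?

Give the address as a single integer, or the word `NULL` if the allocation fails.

Op 1: a = malloc(6) -> a = 0; heap: [0-5 ALLOC][6-35 FREE]
Op 2: b = malloc(1) -> b = 6; heap: [0-5 ALLOC][6-6 ALLOC][7-35 FREE]
Op 3: b = realloc(b, 12) -> b = 6; heap: [0-5 ALLOC][6-17 ALLOC][18-35 FREE]
Op 4: a = realloc(a, 5) -> a = 0; heap: [0-4 ALLOC][5-5 FREE][6-17 ALLOC][18-35 FREE]
Op 5: c = malloc(5) -> c = 18; heap: [0-4 ALLOC][5-5 FREE][6-17 ALLOC][18-22 ALLOC][23-35 FREE]
Op 6: d = malloc(3) -> d = 23; heap: [0-4 ALLOC][5-5 FREE][6-17 ALLOC][18-22 ALLOC][23-25 ALLOC][26-35 FREE]
Op 7: e = malloc(5) -> e = 26; heap: [0-4 ALLOC][5-5 FREE][6-17 ALLOC][18-22 ALLOC][23-25 ALLOC][26-30 ALLOC][31-35 FREE]
malloc(3): first-fit scan over [0-4 ALLOC][5-5 FREE][6-17 ALLOC][18-22 ALLOC][23-25 ALLOC][26-30 ALLOC][31-35 FREE] -> 31

Answer: 31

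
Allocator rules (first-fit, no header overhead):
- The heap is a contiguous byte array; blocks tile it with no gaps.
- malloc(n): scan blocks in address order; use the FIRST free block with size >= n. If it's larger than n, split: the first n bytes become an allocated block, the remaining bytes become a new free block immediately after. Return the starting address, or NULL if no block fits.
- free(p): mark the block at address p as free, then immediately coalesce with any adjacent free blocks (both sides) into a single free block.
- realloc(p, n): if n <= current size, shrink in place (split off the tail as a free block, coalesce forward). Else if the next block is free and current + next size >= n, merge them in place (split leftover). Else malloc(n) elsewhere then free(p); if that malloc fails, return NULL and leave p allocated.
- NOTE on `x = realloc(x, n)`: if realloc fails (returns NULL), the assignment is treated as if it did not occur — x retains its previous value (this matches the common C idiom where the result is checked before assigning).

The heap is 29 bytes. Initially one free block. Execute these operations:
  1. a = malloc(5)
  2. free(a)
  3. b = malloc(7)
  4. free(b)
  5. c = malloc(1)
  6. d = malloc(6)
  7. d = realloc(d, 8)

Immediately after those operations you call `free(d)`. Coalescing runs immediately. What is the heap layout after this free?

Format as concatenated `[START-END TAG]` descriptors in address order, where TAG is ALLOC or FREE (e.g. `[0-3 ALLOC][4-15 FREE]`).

Op 1: a = malloc(5) -> a = 0; heap: [0-4 ALLOC][5-28 FREE]
Op 2: free(a) -> (freed a); heap: [0-28 FREE]
Op 3: b = malloc(7) -> b = 0; heap: [0-6 ALLOC][7-28 FREE]
Op 4: free(b) -> (freed b); heap: [0-28 FREE]
Op 5: c = malloc(1) -> c = 0; heap: [0-0 ALLOC][1-28 FREE]
Op 6: d = malloc(6) -> d = 1; heap: [0-0 ALLOC][1-6 ALLOC][7-28 FREE]
Op 7: d = realloc(d, 8) -> d = 1; heap: [0-0 ALLOC][1-8 ALLOC][9-28 FREE]
free(d): d = 1 -> block [1-8 ALLOC]; mark free, coalesce with adjacent free neighbors -> [0-0 ALLOC][1-28 FREE]

Answer: [0-0 ALLOC][1-28 FREE]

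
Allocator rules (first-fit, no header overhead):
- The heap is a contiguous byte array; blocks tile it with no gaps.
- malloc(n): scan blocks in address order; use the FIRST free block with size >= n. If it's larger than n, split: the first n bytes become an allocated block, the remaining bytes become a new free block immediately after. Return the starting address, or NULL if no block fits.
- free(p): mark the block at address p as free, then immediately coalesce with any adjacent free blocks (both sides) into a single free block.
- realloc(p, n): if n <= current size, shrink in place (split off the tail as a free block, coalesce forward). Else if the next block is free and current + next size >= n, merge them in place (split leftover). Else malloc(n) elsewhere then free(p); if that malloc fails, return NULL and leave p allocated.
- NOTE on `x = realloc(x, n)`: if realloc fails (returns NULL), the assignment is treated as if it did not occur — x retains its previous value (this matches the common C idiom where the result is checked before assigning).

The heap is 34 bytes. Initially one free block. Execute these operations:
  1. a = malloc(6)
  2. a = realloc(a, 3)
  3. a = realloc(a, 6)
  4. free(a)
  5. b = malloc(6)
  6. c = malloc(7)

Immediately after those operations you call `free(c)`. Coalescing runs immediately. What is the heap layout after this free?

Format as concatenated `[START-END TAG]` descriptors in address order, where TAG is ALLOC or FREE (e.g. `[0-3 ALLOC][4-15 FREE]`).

Op 1: a = malloc(6) -> a = 0; heap: [0-5 ALLOC][6-33 FREE]
Op 2: a = realloc(a, 3) -> a = 0; heap: [0-2 ALLOC][3-33 FREE]
Op 3: a = realloc(a, 6) -> a = 0; heap: [0-5 ALLOC][6-33 FREE]
Op 4: free(a) -> (freed a); heap: [0-33 FREE]
Op 5: b = malloc(6) -> b = 0; heap: [0-5 ALLOC][6-33 FREE]
Op 6: c = malloc(7) -> c = 6; heap: [0-5 ALLOC][6-12 ALLOC][13-33 FREE]
free(c): c = 6 -> block [6-12 ALLOC]; mark free, coalesce with adjacent free neighbors -> [0-5 ALLOC][6-33 FREE]

Answer: [0-5 ALLOC][6-33 FREE]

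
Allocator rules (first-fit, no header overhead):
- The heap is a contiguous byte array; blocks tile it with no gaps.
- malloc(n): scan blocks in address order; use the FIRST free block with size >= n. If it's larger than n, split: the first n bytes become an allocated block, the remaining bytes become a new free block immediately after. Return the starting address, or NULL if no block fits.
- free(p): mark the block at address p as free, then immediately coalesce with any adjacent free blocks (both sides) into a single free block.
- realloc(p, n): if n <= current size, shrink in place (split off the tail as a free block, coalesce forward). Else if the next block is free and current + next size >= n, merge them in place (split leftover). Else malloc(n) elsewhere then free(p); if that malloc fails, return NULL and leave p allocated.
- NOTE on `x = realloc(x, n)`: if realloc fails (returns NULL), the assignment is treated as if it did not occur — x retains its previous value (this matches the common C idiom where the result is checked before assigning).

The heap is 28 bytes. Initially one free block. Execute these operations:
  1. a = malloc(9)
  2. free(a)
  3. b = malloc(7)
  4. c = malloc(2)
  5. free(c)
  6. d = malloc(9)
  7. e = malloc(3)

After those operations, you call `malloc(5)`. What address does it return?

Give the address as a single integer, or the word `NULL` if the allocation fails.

Op 1: a = malloc(9) -> a = 0; heap: [0-8 ALLOC][9-27 FREE]
Op 2: free(a) -> (freed a); heap: [0-27 FREE]
Op 3: b = malloc(7) -> b = 0; heap: [0-6 ALLOC][7-27 FREE]
Op 4: c = malloc(2) -> c = 7; heap: [0-6 ALLOC][7-8 ALLOC][9-27 FREE]
Op 5: free(c) -> (freed c); heap: [0-6 ALLOC][7-27 FREE]
Op 6: d = malloc(9) -> d = 7; heap: [0-6 ALLOC][7-15 ALLOC][16-27 FREE]
Op 7: e = malloc(3) -> e = 16; heap: [0-6 ALLOC][7-15 ALLOC][16-18 ALLOC][19-27 FREE]
malloc(5): first-fit scan over [0-6 ALLOC][7-15 ALLOC][16-18 ALLOC][19-27 FREE] -> 19

Answer: 19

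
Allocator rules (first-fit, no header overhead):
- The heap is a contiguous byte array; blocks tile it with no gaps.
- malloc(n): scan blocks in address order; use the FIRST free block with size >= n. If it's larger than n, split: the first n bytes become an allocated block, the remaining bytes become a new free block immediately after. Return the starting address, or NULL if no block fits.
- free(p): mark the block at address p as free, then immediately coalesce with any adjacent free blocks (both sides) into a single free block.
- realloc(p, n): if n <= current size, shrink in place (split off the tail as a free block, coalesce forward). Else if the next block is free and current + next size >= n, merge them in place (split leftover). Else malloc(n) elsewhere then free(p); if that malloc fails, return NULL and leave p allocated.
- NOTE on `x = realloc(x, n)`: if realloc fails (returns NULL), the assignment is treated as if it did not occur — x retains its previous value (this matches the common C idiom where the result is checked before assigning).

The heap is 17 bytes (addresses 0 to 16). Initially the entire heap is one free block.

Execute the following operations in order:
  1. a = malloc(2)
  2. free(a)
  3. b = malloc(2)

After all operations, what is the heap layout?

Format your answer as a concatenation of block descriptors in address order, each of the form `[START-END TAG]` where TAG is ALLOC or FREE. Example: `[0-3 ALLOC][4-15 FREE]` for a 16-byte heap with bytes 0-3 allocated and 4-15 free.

Op 1: a = malloc(2) -> a = 0; heap: [0-1 ALLOC][2-16 FREE]
Op 2: free(a) -> (freed a); heap: [0-16 FREE]
Op 3: b = malloc(2) -> b = 0; heap: [0-1 ALLOC][2-16 FREE]

Answer: [0-1 ALLOC][2-16 FREE]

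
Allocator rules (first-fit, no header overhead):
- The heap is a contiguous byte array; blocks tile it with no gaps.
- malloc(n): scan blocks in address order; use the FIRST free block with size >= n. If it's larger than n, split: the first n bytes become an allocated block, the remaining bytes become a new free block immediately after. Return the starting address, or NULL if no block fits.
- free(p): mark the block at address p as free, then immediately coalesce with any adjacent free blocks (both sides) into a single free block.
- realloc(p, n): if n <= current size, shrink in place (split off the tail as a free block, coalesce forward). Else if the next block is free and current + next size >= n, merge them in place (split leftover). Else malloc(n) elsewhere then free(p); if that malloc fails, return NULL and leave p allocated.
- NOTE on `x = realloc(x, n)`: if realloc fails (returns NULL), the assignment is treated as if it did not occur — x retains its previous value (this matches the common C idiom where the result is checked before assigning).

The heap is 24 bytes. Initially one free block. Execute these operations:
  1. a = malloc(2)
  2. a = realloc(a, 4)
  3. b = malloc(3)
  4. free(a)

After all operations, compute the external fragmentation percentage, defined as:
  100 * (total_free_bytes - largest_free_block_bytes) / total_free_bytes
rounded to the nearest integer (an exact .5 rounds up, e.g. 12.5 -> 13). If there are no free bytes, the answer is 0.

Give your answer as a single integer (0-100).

Op 1: a = malloc(2) -> a = 0; heap: [0-1 ALLOC][2-23 FREE]
Op 2: a = realloc(a, 4) -> a = 0; heap: [0-3 ALLOC][4-23 FREE]
Op 3: b = malloc(3) -> b = 4; heap: [0-3 ALLOC][4-6 ALLOC][7-23 FREE]
Op 4: free(a) -> (freed a); heap: [0-3 FREE][4-6 ALLOC][7-23 FREE]
Free blocks: [4 17] total_free=21 largest=17 -> 100*(21-17)/21 = 400/21 ≈ 19.048 -> rounds to 19

Answer: 19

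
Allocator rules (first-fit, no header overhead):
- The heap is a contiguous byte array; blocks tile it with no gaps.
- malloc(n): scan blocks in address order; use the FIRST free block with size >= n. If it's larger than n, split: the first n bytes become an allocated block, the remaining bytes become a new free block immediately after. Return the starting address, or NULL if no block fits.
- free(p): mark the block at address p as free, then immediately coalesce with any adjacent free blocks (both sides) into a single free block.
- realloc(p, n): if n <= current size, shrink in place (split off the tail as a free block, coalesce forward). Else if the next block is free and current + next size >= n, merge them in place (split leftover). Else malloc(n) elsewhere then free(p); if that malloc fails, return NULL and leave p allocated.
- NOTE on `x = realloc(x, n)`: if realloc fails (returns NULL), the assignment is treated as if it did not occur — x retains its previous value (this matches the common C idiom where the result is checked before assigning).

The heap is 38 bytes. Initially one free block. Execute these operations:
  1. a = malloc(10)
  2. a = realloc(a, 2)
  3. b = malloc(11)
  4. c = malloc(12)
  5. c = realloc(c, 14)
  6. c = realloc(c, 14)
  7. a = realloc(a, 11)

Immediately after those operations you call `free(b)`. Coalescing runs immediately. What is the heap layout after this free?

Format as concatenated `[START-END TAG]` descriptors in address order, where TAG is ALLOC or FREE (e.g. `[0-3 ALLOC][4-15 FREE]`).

Answer: [0-12 FREE][13-26 ALLOC][27-37 ALLOC]

Derivation:
Op 1: a = malloc(10) -> a = 0; heap: [0-9 ALLOC][10-37 FREE]
Op 2: a = realloc(a, 2) -> a = 0; heap: [0-1 ALLOC][2-37 FREE]
Op 3: b = malloc(11) -> b = 2; heap: [0-1 ALLOC][2-12 ALLOC][13-37 FREE]
Op 4: c = malloc(12) -> c = 13; heap: [0-1 ALLOC][2-12 ALLOC][13-24 ALLOC][25-37 FREE]
Op 5: c = realloc(c, 14) -> c = 13; heap: [0-1 ALLOC][2-12 ALLOC][13-26 ALLOC][27-37 FREE]
Op 6: c = realloc(c, 14) -> c = 13; heap: [0-1 ALLOC][2-12 ALLOC][13-26 ALLOC][27-37 FREE]
Op 7: a = realloc(a, 11) -> a = 27; heap: [0-1 FREE][2-12 ALLOC][13-26 ALLOC][27-37 ALLOC]
free(b): b = 2 -> block [2-12 ALLOC]; mark free, coalesce with adjacent free neighbors -> [0-12 FREE][13-26 ALLOC][27-37 ALLOC]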